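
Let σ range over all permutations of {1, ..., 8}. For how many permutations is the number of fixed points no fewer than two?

# with exactly i fixed is C(8,i)·!(8-i); sum over i=2..8:
  i=2: C(8,2)·!6 = 28·265 = 7420
  i=3: C(8,3)·!5 = 56·44 = 2464
  i=4: C(8,4)·!4 = 70·9 = 630
  i=5: C(8,5)·!3 = 56·2 = 112
  i=6: C(8,6)·!2 = 28·1 = 28
  i=7: C(8,7)·!1 = 8·0 = 0
  i=8: C(8,8)·!0 = 1·1 = 1
Total = 10655.

10655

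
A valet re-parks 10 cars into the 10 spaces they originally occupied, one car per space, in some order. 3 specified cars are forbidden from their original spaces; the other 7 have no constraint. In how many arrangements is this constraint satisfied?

Let A_j be the event that the j-th constrained one is fixed. By inclusion-exclusion over the 3 events:
Σ_{j=0}^{3} (-1)^j C(3,j)(10-j)!
= C(3,0)·10! - C(3,1)·9! + C(3,2)·8! - C(3,3)·7!
= 3628800 - 1088640 + 120960 - 5040
= 2656080

2656080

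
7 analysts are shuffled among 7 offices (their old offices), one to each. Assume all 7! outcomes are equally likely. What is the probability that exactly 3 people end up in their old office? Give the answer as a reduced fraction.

1/16

Favorable outcomes: C(7,3)·!4 = 35·9 = 315.
Total outcomes: 7! = 5040.
Probability = 315/5040 = 1/16.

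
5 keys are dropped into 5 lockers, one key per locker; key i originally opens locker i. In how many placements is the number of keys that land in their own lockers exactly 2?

Choose which 2 of the 5 are fixed: C(5,2) = 10.
The remaining 3 must be deranged: !3 = 2.
Total: 10 × 2 = 20.

20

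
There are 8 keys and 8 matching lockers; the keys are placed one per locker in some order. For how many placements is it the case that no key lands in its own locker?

!8 = 8! · Σ_{k=0}^{8} (-1)^k/k!
= 8! - 8!/1! + 8!/2! - 8!/3! + 8!/4! - 8!/5! + 8!/6! - 8!/7! + 8!/8!
= 40320 - 40320 + 20160 - 6720 + 1680 - 336 + 56 - 8 + 1
= 14833

14833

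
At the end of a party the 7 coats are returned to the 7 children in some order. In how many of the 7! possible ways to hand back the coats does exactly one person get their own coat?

1855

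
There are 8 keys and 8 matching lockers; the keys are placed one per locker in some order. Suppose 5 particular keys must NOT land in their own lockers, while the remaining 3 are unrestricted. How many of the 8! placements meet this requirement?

21234

Inclusion-exclusion on the 5 forbidden self-matches:
Σ_{j=0}^{5} (-1)^j C(5,j)(8-j)!
= C(5,0)·8! - C(5,1)·7! + C(5,2)·6! - C(5,3)·5! + C(5,4)·4! - C(5,5)·3!
= 40320 - 25200 + 7200 - 1200 + 120 - 6
= 21234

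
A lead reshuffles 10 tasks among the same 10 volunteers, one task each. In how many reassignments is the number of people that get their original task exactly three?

222480

Pick the 3 fixed positions: C(10,3) = 120 ways.
The other 7 form a derangement: !7 = 1854.
Total: 120 × 1854 = 222480.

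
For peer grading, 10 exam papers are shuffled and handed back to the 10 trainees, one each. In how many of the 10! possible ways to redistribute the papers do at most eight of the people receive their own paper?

3628799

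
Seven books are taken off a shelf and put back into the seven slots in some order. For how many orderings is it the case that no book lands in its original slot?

1854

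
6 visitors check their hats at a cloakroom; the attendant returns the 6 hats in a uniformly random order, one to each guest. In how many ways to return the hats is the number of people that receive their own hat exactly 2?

135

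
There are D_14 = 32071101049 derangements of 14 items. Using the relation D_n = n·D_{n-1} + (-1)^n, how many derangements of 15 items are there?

481066515734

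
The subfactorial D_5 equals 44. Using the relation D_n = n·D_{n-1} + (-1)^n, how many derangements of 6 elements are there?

265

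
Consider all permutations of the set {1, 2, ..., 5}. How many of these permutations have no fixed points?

44

The subfactorial !5 = [5!/e] (nearest integer).
5! = 120, and 120/e ≈ 44.15, so !5 = 44.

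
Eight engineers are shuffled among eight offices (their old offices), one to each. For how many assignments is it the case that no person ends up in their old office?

Use !n = n·!(n-1) + (-1)^n.
!8 = 8·1854 + 1 = 14833

14833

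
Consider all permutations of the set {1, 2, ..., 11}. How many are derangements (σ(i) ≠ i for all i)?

!11 is the nearest integer to 11!/e.
11! = 39916800, and 39916800/e ≈ 14684570.08, so !11 = 14684570.

14684570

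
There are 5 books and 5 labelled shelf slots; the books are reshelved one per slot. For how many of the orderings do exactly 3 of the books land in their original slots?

Pick the 3 fixed positions: C(5,3) = 10 ways.
The other 2 form a derangement: !2 = 1.
Total: 10 × 1 = 10.

10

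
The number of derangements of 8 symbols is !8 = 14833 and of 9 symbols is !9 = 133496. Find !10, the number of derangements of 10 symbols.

1334961

!10 = (10-1)·(!9 + !8) = 9·(133496 + 14833) = 9·148329 = 1334961.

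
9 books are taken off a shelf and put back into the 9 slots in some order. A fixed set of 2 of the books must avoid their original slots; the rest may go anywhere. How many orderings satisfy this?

Let A_j be the event that the j-th constrained one is fixed. By inclusion-exclusion over the 2 events:
Σ_{j=0}^{2} (-1)^j C(2,j)(9-j)!
= C(2,0)·9! - C(2,1)·8! + C(2,2)·7!
= 362880 - 80640 + 5040
= 287280

287280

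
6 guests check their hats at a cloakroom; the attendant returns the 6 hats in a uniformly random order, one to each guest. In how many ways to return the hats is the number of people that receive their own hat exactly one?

264

Pick the single fixed position: C(6,1) = 6 ways.
The remaining 5 must be deranged: !5 = 44.
Total: 6 × 44 = 264.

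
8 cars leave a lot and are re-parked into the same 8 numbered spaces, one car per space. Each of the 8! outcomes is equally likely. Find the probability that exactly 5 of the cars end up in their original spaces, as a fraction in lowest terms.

1/360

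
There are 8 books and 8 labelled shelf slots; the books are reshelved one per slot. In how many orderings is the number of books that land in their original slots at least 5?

141

# with exactly i fixed is C(8,i)·!(8-i); sum over i=5..8:
  i=5: C(8,5)·!3 = 56·2 = 112
  i=6: C(8,6)·!2 = 28·1 = 28
  i=7: C(8,7)·!1 = 8·0 = 0
  i=8: C(8,8)·!0 = 1·1 = 1
Total = 141.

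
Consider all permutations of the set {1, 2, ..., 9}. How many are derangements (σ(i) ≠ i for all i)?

133496

By inclusion-exclusion, !9 = Σ (-1)^k · 9!/k! for k=0..9
= 9! - 9!/1! + 9!/2! - 9!/3! + 9!/4! - 9!/5! + 9!/6! - 9!/7! + 9!/8! - 9!/9!
= 362880 - 362880 + 181440 - 60480 + 15120 - 3024 + 504 - 72 + 9 - 1
= 133496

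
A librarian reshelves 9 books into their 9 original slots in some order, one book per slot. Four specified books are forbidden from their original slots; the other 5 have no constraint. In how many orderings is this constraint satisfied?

229080

Let A_j be the event that the j-th constrained one is fixed. By inclusion-exclusion over the 4 events:
Σ_{j=0}^{4} (-1)^j C(4,j)(9-j)!
= C(4,0)·9! - C(4,1)·8! + C(4,2)·7! - C(4,3)·6! + C(4,4)·5!
= 362880 - 161280 + 30240 - 2880 + 120
= 229080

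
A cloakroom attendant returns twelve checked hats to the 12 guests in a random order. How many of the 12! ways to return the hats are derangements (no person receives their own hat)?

!12 is the nearest integer to 12!/e.
12! = 479001600, and 479001600/e ≈ 176214840.93, so !12 = 176214841.

176214841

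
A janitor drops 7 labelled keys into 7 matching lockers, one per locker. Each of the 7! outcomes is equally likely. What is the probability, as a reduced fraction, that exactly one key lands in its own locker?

Favorable outcomes: C(7,1)·!6 = 7·265 = 1855.
Total outcomes: 7! = 5040.
Probability = 1855/5040 = 53/144.

53/144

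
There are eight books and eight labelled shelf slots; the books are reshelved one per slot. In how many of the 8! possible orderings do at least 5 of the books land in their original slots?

# with exactly i fixed is C(8,i)·!(8-i); sum over i=5..8:
  i=5: C(8,5)·!3 = 56·2 = 112
  i=6: C(8,6)·!2 = 28·1 = 28
  i=7: C(8,7)·!1 = 8·0 = 0
  i=8: C(8,8)·!0 = 1·1 = 1
Total = 141.

141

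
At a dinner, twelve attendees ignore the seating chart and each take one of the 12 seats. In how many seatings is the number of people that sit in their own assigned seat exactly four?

7342335

Choose which 4 of the 12 are fixed: C(12,4) = 495.
The remaining 8 must be deranged: !8 = 14833.
Total: 495 × 14833 = 7342335.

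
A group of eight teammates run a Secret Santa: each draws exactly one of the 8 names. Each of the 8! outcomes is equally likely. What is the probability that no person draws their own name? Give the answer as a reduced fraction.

Favorable outcomes: !8 = 14833.
Total outcomes: 8! = 40320.
Probability = 14833/40320 = 2119/5760.

2119/5760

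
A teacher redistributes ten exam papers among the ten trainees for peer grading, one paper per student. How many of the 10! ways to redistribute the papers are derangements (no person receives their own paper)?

1334961

The number of derangements of 10 is !10 = Σ_{k=0}^{10} (-1)^k·10!/k!
= 10! - 10!/1! + 10!/2! - 10!/3! + 10!/4! - 10!/5! + 10!/6! - 10!/7! + 10!/8! - 10!/9! + 10!/10!
= 3628800 - 3628800 + 1814400 - 604800 + 151200 - 30240 + 5040 - 720 + 90 - 10 + 1
= 1334961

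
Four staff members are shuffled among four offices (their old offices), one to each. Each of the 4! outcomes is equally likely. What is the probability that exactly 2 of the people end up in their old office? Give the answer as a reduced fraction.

1/4

Favorable outcomes: C(4,2)·!2 = 6·1 = 6.
Total outcomes: 4! = 24.
Probability = 6/24 = 1/4.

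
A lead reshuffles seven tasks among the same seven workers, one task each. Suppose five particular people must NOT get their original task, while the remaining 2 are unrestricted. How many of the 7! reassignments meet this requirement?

Let A_j be the event that the j-th constrained one is fixed. By inclusion-exclusion over the 5 events:
Σ_{j=0}^{5} (-1)^j C(5,j)(7-j)!
= C(5,0)·7! - C(5,1)·6! + C(5,2)·5! - C(5,3)·4! + C(5,4)·3! - C(5,5)·2!
= 5040 - 3600 + 1200 - 240 + 30 - 2
= 2428

2428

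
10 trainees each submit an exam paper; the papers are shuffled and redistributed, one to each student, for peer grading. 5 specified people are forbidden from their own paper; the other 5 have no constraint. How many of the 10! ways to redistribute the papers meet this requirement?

2170680

Inclusion-exclusion on the 5 forbidden self-matches:
Σ_{j=0}^{5} (-1)^j C(5,j)(10-j)!
= C(5,0)·10! - C(5,1)·9! + C(5,2)·8! - C(5,3)·7! + C(5,4)·6! - C(5,5)·5!
= 3628800 - 1814400 + 403200 - 50400 + 3600 - 120
= 2170680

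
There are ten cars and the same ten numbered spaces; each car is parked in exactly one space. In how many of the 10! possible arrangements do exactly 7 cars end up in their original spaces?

Pick the 7 fixed positions: C(10,7) = 120 ways.
The other 3 form a derangement: !3 = 2.
Total: 120 × 2 = 240.

240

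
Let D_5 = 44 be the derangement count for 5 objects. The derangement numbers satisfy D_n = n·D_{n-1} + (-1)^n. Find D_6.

D_6 = 6·44 + 1 = 265.

265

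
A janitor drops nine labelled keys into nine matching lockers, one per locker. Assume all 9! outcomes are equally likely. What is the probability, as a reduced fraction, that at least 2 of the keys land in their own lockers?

Favorable outcomes: Σ_{i≥2} C(9,i)·!(9-i) = 36·1854 + 84·265 + 126·44 + 126·9 + 84·2 + 36·1 + 9·0 + 1·1 = 95887.
Total outcomes: 9! = 362880.
Probability = 95887/362880 = 95887/362880.

95887/362880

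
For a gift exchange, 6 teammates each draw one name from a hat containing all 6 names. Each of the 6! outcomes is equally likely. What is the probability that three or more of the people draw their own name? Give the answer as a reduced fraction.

Favorable outcomes: Σ_{i≥3} C(6,i)·!(6-i) = 20·2 + 15·1 + 6·0 + 1·1 = 56.
Total outcomes: 6! = 720.
Probability = 56/720 = 7/90.

7/90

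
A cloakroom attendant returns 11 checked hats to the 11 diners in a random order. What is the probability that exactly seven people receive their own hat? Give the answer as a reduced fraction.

Favorable outcomes: C(11,7)·!4 = 330·9 = 2970.
Total outcomes: 11! = 39916800.
Probability = 2970/39916800 = 1/13440.

1/13440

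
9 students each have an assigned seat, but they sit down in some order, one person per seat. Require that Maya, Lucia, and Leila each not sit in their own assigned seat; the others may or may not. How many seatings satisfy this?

256320

Let A_j be the event that the j-th constrained one is fixed. By inclusion-exclusion over the 3 events:
Σ_{j=0}^{3} (-1)^j C(3,j)(9-j)!
= C(3,0)·9! - C(3,1)·8! + C(3,2)·7! - C(3,3)·6!
= 362880 - 120960 + 15120 - 720
= 256320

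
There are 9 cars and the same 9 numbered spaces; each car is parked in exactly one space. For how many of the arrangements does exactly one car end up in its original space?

Pick the single fixed position: C(9,1) = 9 ways.
The other 8 form a derangement: !8 = 14833.
Total: 9 × 14833 = 133497.

133497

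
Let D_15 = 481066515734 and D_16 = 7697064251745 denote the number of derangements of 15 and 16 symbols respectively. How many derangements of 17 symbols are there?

D_17 = (17-1)·(D_16 + D_15) = 16·(7697064251745 + 481066515734) = 16·8178130767479 = 130850092279664.

130850092279664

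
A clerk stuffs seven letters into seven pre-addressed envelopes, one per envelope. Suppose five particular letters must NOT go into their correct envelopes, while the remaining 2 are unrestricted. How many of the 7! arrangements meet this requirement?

2428

Let A_j be the event that the j-th constrained one is fixed. By inclusion-exclusion over the 5 events:
Σ_{j=0}^{5} (-1)^j C(5,j)(7-j)!
= C(5,0)·7! - C(5,1)·6! + C(5,2)·5! - C(5,3)·4! + C(5,4)·3! - C(5,5)·2!
= 5040 - 3600 + 1200 - 240 + 30 - 2
= 2428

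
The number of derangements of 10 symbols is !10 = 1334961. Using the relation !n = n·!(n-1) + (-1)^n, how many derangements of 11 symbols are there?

14684570

!11 = 11·1334961 - 1 = 14684570.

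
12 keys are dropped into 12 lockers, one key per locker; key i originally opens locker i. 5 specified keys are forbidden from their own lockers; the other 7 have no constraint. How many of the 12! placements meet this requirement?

312273360

Inclusion-exclusion on the 5 forbidden self-matches:
Σ_{j=0}^{5} (-1)^j C(5,j)(12-j)!
= C(5,0)·12! - C(5,1)·11! + C(5,2)·10! - C(5,3)·9! + C(5,4)·8! - C(5,5)·7!
= 479001600 - 199584000 + 36288000 - 3628800 + 201600 - 5040
= 312273360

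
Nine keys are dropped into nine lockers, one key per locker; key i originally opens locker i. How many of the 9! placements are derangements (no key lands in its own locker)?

!9 is the nearest integer to 9!/e.
9! = 362880, and 362880/e ≈ 133496.09, so !9 = 133496.

133496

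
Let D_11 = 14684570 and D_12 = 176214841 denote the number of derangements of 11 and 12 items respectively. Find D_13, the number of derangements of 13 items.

D_13 = (13-1)·(D_12 + D_11) = 12·(176214841 + 14684570) = 12·190899411 = 2290792932.

2290792932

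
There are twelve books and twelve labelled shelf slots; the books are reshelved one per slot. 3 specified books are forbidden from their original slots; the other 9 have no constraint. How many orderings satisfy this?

Let A_j be the event that the j-th constrained one is fixed. By inclusion-exclusion over the 3 events:
Σ_{j=0}^{3} (-1)^j C(3,j)(12-j)!
= C(3,0)·12! - C(3,1)·11! + C(3,2)·10! - C(3,3)·9!
= 479001600 - 119750400 + 10886400 - 362880
= 369774720

369774720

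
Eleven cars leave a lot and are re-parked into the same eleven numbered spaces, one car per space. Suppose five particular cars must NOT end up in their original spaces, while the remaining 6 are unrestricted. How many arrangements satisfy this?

25022880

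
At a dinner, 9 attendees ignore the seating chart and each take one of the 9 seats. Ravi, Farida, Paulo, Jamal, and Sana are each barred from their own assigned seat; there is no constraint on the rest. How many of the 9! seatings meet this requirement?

205056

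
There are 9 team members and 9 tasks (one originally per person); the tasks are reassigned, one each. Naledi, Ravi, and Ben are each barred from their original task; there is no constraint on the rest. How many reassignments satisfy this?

256320

Inclusion-exclusion on the 3 forbidden self-matches:
Σ_{j=0}^{3} (-1)^j C(3,j)(9-j)!
= C(3,0)·9! - C(3,1)·8! + C(3,2)·7! - C(3,3)·6!
= 362880 - 120960 + 15120 - 720
= 256320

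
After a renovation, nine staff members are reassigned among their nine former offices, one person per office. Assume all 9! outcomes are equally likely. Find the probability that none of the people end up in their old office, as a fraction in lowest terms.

Favorable outcomes: !9 = 133496.
Total outcomes: 9! = 362880.
Probability = 133496/362880 = 16687/45360.

16687/45360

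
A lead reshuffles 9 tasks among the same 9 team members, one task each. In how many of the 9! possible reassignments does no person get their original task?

133496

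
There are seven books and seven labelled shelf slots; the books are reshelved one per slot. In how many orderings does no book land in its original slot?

Recurrence: !7 = 7·!6 + (-1)^7.
!7 = 7·265 - 1 = 1854

1854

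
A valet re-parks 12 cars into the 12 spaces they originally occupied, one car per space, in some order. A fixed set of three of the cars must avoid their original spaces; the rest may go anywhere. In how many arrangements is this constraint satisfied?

369774720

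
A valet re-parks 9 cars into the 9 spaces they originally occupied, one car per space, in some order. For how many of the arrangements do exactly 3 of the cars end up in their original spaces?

Pick the 3 fixed positions: C(9,3) = 84 ways.
The remaining 6 must be deranged: !6 = 265.
Total: 84 × 265 = 22260.

22260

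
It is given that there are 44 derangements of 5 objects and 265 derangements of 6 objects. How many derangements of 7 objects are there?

!7 = (7-1)·(!6 + !5) = 6·(265 + 44) = 6·309 = 1854.

1854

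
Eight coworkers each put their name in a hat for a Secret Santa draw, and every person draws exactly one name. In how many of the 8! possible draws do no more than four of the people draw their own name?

# with exactly i fixed is C(8,i)·!(8-i); sum over i=0..4:
  i=0: C(8,0)·!8 = 1·14833 = 14833
  i=1: C(8,1)·!7 = 8·1854 = 14832
  i=2: C(8,2)·!6 = 28·265 = 7420
  i=3: C(8,3)·!5 = 56·44 = 2464
  i=4: C(8,4)·!4 = 70·9 = 630
Total = 40179.

40179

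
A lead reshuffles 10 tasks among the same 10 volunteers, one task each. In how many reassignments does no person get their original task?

1334961

The subfactorial !10 = [10!/e] (nearest integer).
10! = 3628800, and 3628800/e ≈ 1334960.92, so !10 = 1334961.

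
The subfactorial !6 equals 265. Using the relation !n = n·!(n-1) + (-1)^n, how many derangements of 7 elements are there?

1854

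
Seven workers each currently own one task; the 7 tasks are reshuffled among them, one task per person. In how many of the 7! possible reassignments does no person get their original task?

1854

Use !n = n·!(n-1) + (-1)^n.
!7 = 7·265 - 1 = 1854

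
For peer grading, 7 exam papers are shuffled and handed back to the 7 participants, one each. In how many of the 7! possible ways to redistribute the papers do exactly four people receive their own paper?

70

Pick the 4 fixed positions: C(7,4) = 35 ways.
The other 3 form a derangement: !3 = 2.
Total: 35 × 2 = 70.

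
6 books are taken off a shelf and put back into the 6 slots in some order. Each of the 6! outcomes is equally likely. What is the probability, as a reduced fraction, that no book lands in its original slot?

53/144

Favorable outcomes: !6 = 265.
Total outcomes: 6! = 720.
Probability = 265/720 = 53/144.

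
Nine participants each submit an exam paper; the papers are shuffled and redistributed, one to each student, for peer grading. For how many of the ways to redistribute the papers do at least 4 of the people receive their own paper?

# with exactly i fixed is C(9,i)·!(9-i); sum over i=4..9:
  i=4: C(9,4)·!5 = 126·44 = 5544
  i=5: C(9,5)·!4 = 126·9 = 1134
  i=6: C(9,6)·!3 = 84·2 = 168
  i=7: C(9,7)·!2 = 36·1 = 36
  i=8: C(9,8)·!1 = 9·0 = 0
  i=9: C(9,9)·!0 = 1·1 = 1
Total = 6883.

6883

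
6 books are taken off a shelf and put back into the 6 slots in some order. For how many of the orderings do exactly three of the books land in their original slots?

Choose which 3 of the 6 are fixed: C(6,3) = 20.
The remaining 3 must be deranged: !3 = 2.
Total: 20 × 2 = 40.

40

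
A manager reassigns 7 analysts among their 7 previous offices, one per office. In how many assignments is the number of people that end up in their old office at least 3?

# with exactly i fixed is C(7,i)·!(7-i); sum over i=3..7:
  i=3: C(7,3)·!4 = 35·9 = 315
  i=4: C(7,4)·!3 = 35·2 = 70
  i=5: C(7,5)·!2 = 21·1 = 21
  i=6: C(7,6)·!1 = 7·0 = 0
  i=7: C(7,7)·!0 = 1·1 = 1
Total = 407.

407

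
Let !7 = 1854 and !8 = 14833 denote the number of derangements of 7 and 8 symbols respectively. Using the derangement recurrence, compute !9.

133496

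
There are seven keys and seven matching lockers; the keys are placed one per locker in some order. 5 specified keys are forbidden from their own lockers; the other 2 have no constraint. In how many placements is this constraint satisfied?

2428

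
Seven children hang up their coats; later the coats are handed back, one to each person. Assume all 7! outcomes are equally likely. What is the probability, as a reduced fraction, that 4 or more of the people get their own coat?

Favorable outcomes: Σ_{i≥4} C(7,i)·!(7-i) = 35·2 + 21·1 + 7·0 + 1·1 = 92.
Total outcomes: 7! = 5040.
Probability = 92/5040 = 23/1260.

23/1260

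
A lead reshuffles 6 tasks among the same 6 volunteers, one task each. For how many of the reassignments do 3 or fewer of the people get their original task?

704

Sum C(6,i)·!(6-i) for i = 0..3:
  i=0: C(6,0)·!6 = 1·265 = 265
  i=1: C(6,1)·!5 = 6·44 = 264
  i=2: C(6,2)·!4 = 15·9 = 135
  i=3: C(6,3)·!3 = 20·2 = 40
Total = 704.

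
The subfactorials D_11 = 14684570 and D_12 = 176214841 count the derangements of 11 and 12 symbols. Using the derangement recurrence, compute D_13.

2290792932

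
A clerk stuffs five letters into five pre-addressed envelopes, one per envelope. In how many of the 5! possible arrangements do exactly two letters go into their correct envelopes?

Choose which 2 of the 5 are fixed: C(5,2) = 10.
The other 3 form a derangement: !3 = 2.
Total: 10 × 2 = 20.

20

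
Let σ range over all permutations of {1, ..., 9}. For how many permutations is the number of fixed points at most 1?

266993

Sum C(9,i)·!(9-i) for i = 0..1:
  i=0: C(9,0)·!9 = 1·133496 = 133496
  i=1: C(9,1)·!8 = 9·14833 = 133497
Total = 266993.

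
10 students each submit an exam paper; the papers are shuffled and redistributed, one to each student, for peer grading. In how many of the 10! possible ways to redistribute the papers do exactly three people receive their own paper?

Pick the 3 fixed positions: C(10,3) = 120 ways.
The remaining 7 must be deranged: !7 = 1854.
Total: 120 × 1854 = 222480.

222480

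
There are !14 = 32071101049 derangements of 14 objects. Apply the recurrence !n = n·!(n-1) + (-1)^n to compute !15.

481066515734

!15 = 15·32071101049 - 1 = 481066515734.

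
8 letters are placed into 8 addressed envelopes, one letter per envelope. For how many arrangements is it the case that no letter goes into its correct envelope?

14833

The subfactorial !8 = [8!/e] (nearest integer).
8! = 40320, and 40320/e ≈ 14832.90, so !8 = 14833.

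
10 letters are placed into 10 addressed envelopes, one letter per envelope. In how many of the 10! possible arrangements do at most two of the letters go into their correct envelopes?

Sum C(10,i)·!(10-i) for i = 0..2:
  i=0: C(10,0)·!10 = 1·1334961 = 1334961
  i=1: C(10,1)·!9 = 10·133496 = 1334960
  i=2: C(10,2)·!8 = 45·14833 = 667485
Total = 3337406.

3337406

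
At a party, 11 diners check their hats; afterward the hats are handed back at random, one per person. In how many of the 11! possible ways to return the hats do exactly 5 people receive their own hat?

122430

Choose which 5 of the 11 are fixed: C(11,5) = 462.
The remaining 6 must be deranged: !6 = 265.
Total: 462 × 265 = 122430.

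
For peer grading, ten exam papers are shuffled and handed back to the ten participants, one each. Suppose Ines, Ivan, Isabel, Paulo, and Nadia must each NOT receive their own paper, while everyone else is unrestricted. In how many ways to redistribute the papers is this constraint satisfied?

Inclusion-exclusion on the 5 forbidden self-matches:
Σ_{j=0}^{5} (-1)^j C(5,j)(10-j)!
= C(5,0)·10! - C(5,1)·9! + C(5,2)·8! - C(5,3)·7! + C(5,4)·6! - C(5,5)·5!
= 3628800 - 1814400 + 403200 - 50400 + 3600 - 120
= 2170680

2170680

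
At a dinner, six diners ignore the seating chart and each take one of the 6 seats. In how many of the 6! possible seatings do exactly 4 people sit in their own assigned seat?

Choose which 4 of the 6 are fixed: C(6,4) = 15.
The other 2 form a derangement: !2 = 1.
Total: 15 × 1 = 15.

15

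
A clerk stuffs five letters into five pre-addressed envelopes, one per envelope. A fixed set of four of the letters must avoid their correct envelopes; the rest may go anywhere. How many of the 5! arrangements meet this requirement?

Let A_j be the event that the j-th constrained one is fixed. By inclusion-exclusion over the 4 events:
Σ_{j=0}^{4} (-1)^j C(4,j)(5-j)!
= C(4,0)·5! - C(4,1)·4! + C(4,2)·3! - C(4,3)·2! + C(4,4)·1!
= 120 - 96 + 36 - 8 + 1
= 53

53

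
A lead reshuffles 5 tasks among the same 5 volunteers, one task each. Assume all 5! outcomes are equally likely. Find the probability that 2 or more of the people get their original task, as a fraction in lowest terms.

Favorable outcomes: Σ_{i≥2} C(5,i)·!(5-i) = 10·2 + 10·1 + 5·0 + 1·1 = 31.
Total outcomes: 5! = 120.
Probability = 31/120 = 31/120.

31/120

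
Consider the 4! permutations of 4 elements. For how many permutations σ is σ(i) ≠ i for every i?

9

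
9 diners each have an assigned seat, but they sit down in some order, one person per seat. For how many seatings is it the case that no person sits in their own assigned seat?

By inclusion-exclusion, !9 = Σ (-1)^k · 9!/k! for k=0..9
= 9! - 9!/1! + 9!/2! - 9!/3! + 9!/4! - 9!/5! + 9!/6! - 9!/7! + 9!/8! - 9!/9!
= 362880 - 362880 + 181440 - 60480 + 15120 - 3024 + 504 - 72 + 9 - 1
= 133496

133496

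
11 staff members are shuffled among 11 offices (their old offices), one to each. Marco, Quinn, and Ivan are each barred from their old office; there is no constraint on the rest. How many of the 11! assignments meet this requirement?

30078720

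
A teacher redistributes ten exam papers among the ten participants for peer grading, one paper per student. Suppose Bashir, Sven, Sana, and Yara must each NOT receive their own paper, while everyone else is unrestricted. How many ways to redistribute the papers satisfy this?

2399760

Inclusion-exclusion on the 4 forbidden self-matches:
Σ_{j=0}^{4} (-1)^j C(4,j)(10-j)!
= C(4,0)·10! - C(4,1)·9! + C(4,2)·8! - C(4,3)·7! + C(4,4)·6!
= 3628800 - 1451520 + 241920 - 20160 + 720
= 2399760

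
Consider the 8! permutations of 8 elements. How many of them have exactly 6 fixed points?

28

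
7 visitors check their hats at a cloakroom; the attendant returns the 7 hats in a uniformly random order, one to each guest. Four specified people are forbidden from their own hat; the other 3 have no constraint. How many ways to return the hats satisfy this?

2790

Let A_j be the event that the j-th constrained one is fixed. By inclusion-exclusion over the 4 events:
Σ_{j=0}^{4} (-1)^j C(4,j)(7-j)!
= C(4,0)·7! - C(4,1)·6! + C(4,2)·5! - C(4,3)·4! + C(4,4)·3!
= 5040 - 2880 + 720 - 96 + 6
= 2790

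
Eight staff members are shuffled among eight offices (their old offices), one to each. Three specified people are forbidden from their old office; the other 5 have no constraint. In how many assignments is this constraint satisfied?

Inclusion-exclusion on the 3 forbidden self-matches:
Σ_{j=0}^{3} (-1)^j C(3,j)(8-j)!
= C(3,0)·8! - C(3,1)·7! + C(3,2)·6! - C(3,3)·5!
= 40320 - 15120 + 2160 - 120
= 27240

27240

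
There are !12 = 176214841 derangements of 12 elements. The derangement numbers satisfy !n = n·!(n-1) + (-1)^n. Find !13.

2290792932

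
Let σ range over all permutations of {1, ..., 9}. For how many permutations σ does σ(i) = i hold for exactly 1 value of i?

Pick the single fixed position: C(9,1) = 9 ways.
The remaining 8 must be deranged: !8 = 14833.
Total: 9 × 14833 = 133497.

133497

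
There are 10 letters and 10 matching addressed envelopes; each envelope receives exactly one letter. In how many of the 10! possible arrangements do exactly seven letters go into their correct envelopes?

Choose which 7 of the 10 are fixed: C(10,7) = 120.
The other 3 form a derangement: !3 = 2.
Total: 120 × 2 = 240.

240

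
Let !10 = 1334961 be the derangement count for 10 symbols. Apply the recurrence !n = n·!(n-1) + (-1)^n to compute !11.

14684570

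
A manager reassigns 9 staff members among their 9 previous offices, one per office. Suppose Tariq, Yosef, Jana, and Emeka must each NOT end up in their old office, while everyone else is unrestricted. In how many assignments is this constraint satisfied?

229080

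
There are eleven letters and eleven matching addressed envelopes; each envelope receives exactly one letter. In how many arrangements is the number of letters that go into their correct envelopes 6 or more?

23684

# with exactly i fixed is C(11,i)·!(11-i); sum over i=6..11:
  i=6: C(11,6)·!5 = 462·44 = 20328
  i=7: C(11,7)·!4 = 330·9 = 2970
  i=8: C(11,8)·!3 = 165·2 = 330
  i=9: C(11,9)·!2 = 55·1 = 55
  i=10: C(11,10)·!1 = 11·0 = 0
  i=11: C(11,11)·!0 = 1·1 = 1
Total = 23684.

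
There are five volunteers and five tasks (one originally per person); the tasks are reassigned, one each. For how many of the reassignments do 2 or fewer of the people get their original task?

# with exactly i fixed is C(5,i)·!(5-i); sum over i=0..2:
  i=0: C(5,0)·!5 = 1·44 = 44
  i=1: C(5,1)·!4 = 5·9 = 45
  i=2: C(5,2)·!3 = 10·2 = 20
Total = 109.

109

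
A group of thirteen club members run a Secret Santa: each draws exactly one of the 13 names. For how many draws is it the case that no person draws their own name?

2290792932

The number of derangements of 13 is !13 = Σ_{k=0}^{13} (-1)^k·13!/k!
= 13! - 13!/1! + 13!/2! - 13!/3! + 13!/4! - 13!/5! + 13!/6! - 13!/7! + 13!/8! - 13!/9! + 13!/10! - 13!/11! + 13!/12! - 13!/13!
= 6227020800 - 6227020800 + 3113510400 - 1037836800 + 259459200 - 51891840 + 8648640 - 1235520 + 154440 - 17160 + 1716 - 156 + 13 - 1
= 2290792932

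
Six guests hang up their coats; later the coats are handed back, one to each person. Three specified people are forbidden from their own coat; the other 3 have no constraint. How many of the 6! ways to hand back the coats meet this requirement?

426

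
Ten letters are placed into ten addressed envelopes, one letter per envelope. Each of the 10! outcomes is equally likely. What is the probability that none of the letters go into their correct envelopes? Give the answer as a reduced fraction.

16481/44800

Favorable outcomes: !10 = 1334961.
Total outcomes: 10! = 3628800.
Probability = 1334961/3628800 = 16481/44800.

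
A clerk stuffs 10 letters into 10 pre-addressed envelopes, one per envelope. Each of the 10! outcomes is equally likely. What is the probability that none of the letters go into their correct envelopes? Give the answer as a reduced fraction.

Favorable outcomes: !10 = 1334961.
Total outcomes: 10! = 3628800.
Probability = 1334961/3628800 = 16481/44800.

16481/44800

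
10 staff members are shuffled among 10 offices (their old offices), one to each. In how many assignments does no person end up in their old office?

1334961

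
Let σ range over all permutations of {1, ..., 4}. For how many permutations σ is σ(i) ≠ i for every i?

9

The subfactorial !4 = [4!/e] (nearest integer).
4! = 24, and 24/e ≈ 8.83, so !4 = 9.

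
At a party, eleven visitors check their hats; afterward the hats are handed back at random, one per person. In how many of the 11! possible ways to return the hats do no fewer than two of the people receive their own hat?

10547659

# with exactly i fixed is C(11,i)·!(11-i); sum over i=2..11:
  i=2: C(11,2)·!9 = 55·133496 = 7342280
  i=3: C(11,3)·!8 = 165·14833 = 2447445
  i=4: C(11,4)·!7 = 330·1854 = 611820
  i=5: C(11,5)·!6 = 462·265 = 122430
  i=6: C(11,6)·!5 = 462·44 = 20328
  i=7: C(11,7)·!4 = 330·9 = 2970
  i=8: C(11,8)·!3 = 165·2 = 330
  i=9: C(11,9)·!2 = 55·1 = 55
  i=10: C(11,10)·!1 = 11·0 = 0
  i=11: C(11,11)·!0 = 1·1 = 1
Total = 10547659.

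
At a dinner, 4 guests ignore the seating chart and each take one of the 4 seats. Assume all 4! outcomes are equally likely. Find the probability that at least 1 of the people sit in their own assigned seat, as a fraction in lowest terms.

5/8

Favorable outcomes: Σ_{i≥1} C(4,i)·!(4-i) = 4·2 + 6·1 + 4·0 + 1·1 = 15.
Total outcomes: 4! = 24.
Probability = 15/24 = 5/8.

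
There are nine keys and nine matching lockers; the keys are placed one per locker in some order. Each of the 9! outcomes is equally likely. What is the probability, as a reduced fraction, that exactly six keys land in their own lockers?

1/2160

Favorable outcomes: C(9,6)·!3 = 84·2 = 168.
Total outcomes: 9! = 362880.
Probability = 168/362880 = 1/2160.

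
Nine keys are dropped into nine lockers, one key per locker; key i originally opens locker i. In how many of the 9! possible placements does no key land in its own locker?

Use !n = (n-1)(!(n-1) + !(n-2)).
!9 = 8·(14833 + 1854) = 8·16687 = 133496

133496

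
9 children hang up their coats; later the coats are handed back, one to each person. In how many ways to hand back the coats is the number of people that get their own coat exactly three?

22260

Choose which 3 of the 9 are fixed: C(9,3) = 84.
The other 6 form a derangement: !6 = 265.
Total: 84 × 265 = 22260.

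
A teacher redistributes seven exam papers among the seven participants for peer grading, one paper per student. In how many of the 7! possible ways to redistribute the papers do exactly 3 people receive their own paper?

315

Pick the 3 fixed positions: C(7,3) = 35 ways.
The remaining 4 must be deranged: !4 = 9.
Total: 35 × 9 = 315.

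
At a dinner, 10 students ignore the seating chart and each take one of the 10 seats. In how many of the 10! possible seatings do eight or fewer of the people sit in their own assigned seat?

Sum C(10,i)·!(10-i) for i = 0..8:
  i=0: C(10,0)·!10 = 1·1334961 = 1334961
  i=1: C(10,1)·!9 = 10·133496 = 1334960
  i=2: C(10,2)·!8 = 45·14833 = 667485
  i=3: C(10,3)·!7 = 120·1854 = 222480
  i=4: C(10,4)·!6 = 210·265 = 55650
  i=5: C(10,5)·!5 = 252·44 = 11088
  i=6: C(10,6)·!4 = 210·9 = 1890
  i=7: C(10,7)·!3 = 120·2 = 240
  i=8: C(10,8)·!2 = 45·1 = 45
Total = 3628799.

3628799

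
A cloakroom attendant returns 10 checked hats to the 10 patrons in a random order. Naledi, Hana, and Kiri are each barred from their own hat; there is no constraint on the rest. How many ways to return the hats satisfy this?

Inclusion-exclusion on the 3 forbidden self-matches:
Σ_{j=0}^{3} (-1)^j C(3,j)(10-j)!
= C(3,0)·10! - C(3,1)·9! + C(3,2)·8! - C(3,3)·7!
= 3628800 - 1088640 + 120960 - 5040
= 2656080

2656080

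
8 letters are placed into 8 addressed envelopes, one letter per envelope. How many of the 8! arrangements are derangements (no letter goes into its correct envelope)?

14833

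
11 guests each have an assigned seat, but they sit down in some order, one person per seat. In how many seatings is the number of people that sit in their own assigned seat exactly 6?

Choose which 6 of the 11 are fixed: C(11,6) = 462.
The remaining 5 must be deranged: !5 = 44.
Total: 462 × 44 = 20328.

20328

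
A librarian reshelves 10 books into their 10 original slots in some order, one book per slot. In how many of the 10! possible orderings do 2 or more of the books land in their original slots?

958879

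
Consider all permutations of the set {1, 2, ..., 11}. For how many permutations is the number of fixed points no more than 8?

# with exactly i fixed is C(11,i)·!(11-i); sum over i=0..8:
  i=0: C(11,0)·!11 = 1·14684570 = 14684570
  i=1: C(11,1)·!10 = 11·1334961 = 14684571
  i=2: C(11,2)·!9 = 55·133496 = 7342280
  i=3: C(11,3)·!8 = 165·14833 = 2447445
  i=4: C(11,4)·!7 = 330·1854 = 611820
  i=5: C(11,5)·!6 = 462·265 = 122430
  i=6: C(11,6)·!5 = 462·44 = 20328
  i=7: C(11,7)·!4 = 330·9 = 2970
  i=8: C(11,8)·!3 = 165·2 = 330
Total = 39916744.

39916744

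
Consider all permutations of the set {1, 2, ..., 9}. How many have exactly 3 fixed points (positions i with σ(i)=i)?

Choose which 3 of the 9 are fixed: C(9,3) = 84.
The remaining 6 must be deranged: !6 = 265.
Total: 84 × 265 = 22260.

22260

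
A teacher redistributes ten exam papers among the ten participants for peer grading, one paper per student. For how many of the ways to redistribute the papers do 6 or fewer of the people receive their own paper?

Sum C(10,i)·!(10-i) for i = 0..6:
  i=0: C(10,0)·!10 = 1·1334961 = 1334961
  i=1: C(10,1)·!9 = 10·133496 = 1334960
  i=2: C(10,2)·!8 = 45·14833 = 667485
  i=3: C(10,3)·!7 = 120·1854 = 222480
  i=4: C(10,4)·!6 = 210·265 = 55650
  i=5: C(10,5)·!5 = 252·44 = 11088
  i=6: C(10,6)·!4 = 210·9 = 1890
Total = 3628514.

3628514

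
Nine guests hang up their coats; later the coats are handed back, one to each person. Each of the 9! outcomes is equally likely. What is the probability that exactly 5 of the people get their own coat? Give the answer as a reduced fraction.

1/320

Favorable outcomes: C(9,5)·!4 = 126·9 = 1134.
Total outcomes: 9! = 362880.
Probability = 1134/362880 = 1/320.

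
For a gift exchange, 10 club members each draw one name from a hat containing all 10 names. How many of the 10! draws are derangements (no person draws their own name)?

1334961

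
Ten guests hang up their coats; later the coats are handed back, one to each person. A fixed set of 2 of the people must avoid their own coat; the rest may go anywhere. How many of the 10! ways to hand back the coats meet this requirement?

Let A_j be the event that the j-th constrained one is fixed. By inclusion-exclusion over the 2 events:
Σ_{j=0}^{2} (-1)^j C(2,j)(10-j)!
= C(2,0)·10! - C(2,1)·9! + C(2,2)·8!
= 3628800 - 725760 + 40320
= 2943360

2943360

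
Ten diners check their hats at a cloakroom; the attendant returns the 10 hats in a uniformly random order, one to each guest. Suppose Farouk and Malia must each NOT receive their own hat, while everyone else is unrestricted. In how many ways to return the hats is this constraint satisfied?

2943360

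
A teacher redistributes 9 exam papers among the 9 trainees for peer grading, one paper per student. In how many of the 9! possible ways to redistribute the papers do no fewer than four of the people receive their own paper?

# with exactly i fixed is C(9,i)·!(9-i); sum over i=4..9:
  i=4: C(9,4)·!5 = 126·44 = 5544
  i=5: C(9,5)·!4 = 126·9 = 1134
  i=6: C(9,6)·!3 = 84·2 = 168
  i=7: C(9,7)·!2 = 36·1 = 36
  i=8: C(9,8)·!1 = 9·0 = 0
  i=9: C(9,9)·!0 = 1·1 = 1
Total = 6883.

6883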